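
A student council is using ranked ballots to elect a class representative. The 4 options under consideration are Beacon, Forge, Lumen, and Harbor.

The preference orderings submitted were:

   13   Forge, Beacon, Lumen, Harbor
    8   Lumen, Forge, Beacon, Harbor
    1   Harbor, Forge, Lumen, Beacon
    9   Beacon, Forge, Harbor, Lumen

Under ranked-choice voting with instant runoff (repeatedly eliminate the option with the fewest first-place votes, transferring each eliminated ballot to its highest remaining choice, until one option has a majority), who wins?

Forge

Round 1: Forge 13, Beacon 9, Lumen 8, Harbor 1. Harbor has the fewest and is eliminated.
Round 2: Forge 14, Beacon 9, Lumen 8. Lumen has the fewest and is eliminated.
Round 3: Forge 22, Beacon 9. Forge has a majority.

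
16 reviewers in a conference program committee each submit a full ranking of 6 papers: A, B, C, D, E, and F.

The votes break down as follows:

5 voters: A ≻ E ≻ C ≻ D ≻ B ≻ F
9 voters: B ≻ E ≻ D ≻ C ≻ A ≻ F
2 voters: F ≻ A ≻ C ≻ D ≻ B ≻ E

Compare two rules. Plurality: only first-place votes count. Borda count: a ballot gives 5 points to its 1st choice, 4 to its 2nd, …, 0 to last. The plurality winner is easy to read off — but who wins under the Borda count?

Plurality first-place counts: A 5, B 9, C 0, D 0, E 0, F 2 → B.
Borda totals: A 42, B 52, C 39, D 41, E 56, F 10 → E.

E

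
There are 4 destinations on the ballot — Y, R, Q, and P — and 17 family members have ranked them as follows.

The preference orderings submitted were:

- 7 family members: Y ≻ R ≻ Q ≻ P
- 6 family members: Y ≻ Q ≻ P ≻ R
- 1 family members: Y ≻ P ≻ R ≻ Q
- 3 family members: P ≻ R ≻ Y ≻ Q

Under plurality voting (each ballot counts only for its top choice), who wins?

First-place vote totals:
  Y: 14
  R: 0
  Q: 0
  P: 3
Y has the most first-place votes.

Y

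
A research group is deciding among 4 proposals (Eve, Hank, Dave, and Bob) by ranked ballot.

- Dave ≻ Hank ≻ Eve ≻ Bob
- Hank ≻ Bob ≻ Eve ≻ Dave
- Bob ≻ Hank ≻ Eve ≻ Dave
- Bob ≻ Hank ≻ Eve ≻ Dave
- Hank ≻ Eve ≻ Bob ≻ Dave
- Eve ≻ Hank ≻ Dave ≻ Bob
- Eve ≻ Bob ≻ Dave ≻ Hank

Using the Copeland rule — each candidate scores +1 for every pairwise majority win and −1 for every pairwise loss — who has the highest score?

Pairwise results:
  Eve vs Hank: Hank wins 5–2.
  Eve vs Dave: Eve wins 6–1.
  Eve vs Bob: Eve wins 4–3.
  Hank vs Dave: Hank wins 5–2.
  Hank vs Bob: Hank wins 4–3.
  Dave vs Bob: Bob wins 5–2.
Copeland scores (wins − losses):
  Eve: 2 − 1 = 1
  Hank: 3 − 0 = 3
  Dave: 0 − 3 = -3
  Bob: 1 − 2 = -1
Hank has the best Copeland score.

Hank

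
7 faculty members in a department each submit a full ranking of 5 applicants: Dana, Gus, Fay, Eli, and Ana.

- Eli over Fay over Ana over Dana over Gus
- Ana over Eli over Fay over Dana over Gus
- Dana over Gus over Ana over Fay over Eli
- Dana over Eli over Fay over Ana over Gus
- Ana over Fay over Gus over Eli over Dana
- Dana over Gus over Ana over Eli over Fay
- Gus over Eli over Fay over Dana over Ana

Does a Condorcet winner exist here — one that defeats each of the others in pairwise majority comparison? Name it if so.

There is no Condorcet winner

Head-to-head results (7 voters total):
Dana vs Gus: Dana wins 5–2.
Dana vs Fay: Fay wins 4–3.
Dana vs Eli: Eli wins 4–3.
Dana vs Ana: Dana wins 4–3.
Gus vs Fay: Fay wins 4–3.
Gus vs Eli: Gus wins 4–3.
Gus vs Ana: Ana wins 4–3.
Fay vs Eli: Eli wins 5–2.
Fay vs Ana: Ana wins 4–3.
Eli vs Ana: Ana wins 4–3.
No candidate beats all others: Dana beats Gus beats Eli beats Dana, a majority cycle.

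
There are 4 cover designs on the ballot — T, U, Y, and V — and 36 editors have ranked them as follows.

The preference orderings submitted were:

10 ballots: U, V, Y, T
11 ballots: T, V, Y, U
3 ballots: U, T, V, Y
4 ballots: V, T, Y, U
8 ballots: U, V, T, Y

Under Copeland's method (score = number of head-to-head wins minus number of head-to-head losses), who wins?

Pairwise results:
  T vs U: U wins 21–15.
  T vs Y: T wins 26–10.
  T vs V: V wins 22–14.
  U vs Y: U wins 21–15.
  U vs V: U wins 21–15.
  Y vs V: V wins 36–0.
Copeland scores (wins − losses):
  T: 1 − 2 = -1
  U: 3 − 0 = 3
  Y: 0 − 3 = -3
  V: 2 − 1 = 1
U has the best Copeland score.

U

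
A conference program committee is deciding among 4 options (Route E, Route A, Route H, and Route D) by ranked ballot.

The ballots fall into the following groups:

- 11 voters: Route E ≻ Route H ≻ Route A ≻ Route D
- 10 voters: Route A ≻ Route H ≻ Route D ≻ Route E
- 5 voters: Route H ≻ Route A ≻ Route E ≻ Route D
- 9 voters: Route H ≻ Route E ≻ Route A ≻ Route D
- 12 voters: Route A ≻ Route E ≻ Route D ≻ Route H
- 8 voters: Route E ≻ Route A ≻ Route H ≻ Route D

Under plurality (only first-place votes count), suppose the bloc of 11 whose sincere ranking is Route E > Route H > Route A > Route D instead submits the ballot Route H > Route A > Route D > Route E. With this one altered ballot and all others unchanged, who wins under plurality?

Route H

First-place totals with the altered ballot: Route E 8, Route A 22, Route H 25, Route D 0.
The switch changes the winner from Route A to Route H.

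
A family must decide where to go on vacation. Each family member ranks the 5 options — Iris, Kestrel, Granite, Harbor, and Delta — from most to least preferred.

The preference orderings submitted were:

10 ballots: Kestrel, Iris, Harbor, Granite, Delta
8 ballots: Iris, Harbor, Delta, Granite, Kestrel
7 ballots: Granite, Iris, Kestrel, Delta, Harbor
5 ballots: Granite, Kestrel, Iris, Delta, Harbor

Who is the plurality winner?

Granite

First-place vote totals:
  Iris: 8
  Kestrel: 10
  Granite: 12
  Harbor: 0
  Delta: 0
Granite has the most first-place votes.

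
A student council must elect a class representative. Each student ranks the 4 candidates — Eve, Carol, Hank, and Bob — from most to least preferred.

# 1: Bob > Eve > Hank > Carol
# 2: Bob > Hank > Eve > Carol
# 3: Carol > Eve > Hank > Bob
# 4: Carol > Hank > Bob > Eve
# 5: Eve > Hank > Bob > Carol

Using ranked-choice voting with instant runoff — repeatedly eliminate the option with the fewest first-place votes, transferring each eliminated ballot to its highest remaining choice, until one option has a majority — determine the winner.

Bob

Round 1: Carol 2, Bob 2, Eve 1, Hank 0. Hank has the fewest and is eliminated.
Round 2: Carol 2, Bob 2, Eve 1. Eve has the fewest and is eliminated.
Round 3: Bob 3, Carol 2. Bob has a majority.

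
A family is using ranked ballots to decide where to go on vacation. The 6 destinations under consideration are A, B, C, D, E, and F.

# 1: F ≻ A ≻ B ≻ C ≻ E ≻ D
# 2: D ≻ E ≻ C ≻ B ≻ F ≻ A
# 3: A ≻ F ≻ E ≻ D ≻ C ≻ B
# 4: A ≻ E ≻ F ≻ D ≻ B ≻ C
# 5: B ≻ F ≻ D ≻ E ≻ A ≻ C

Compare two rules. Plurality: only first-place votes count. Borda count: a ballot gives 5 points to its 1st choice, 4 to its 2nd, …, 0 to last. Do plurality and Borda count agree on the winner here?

Plurality first-place counts: A 2, B 1, C 0, D 1, E 0, F 1 → A.
Borda totals: A 15, B 11, C 6, D 12, E 14, F 17 → F.
The two rules disagree: plurality picks A, Borda picks F.

No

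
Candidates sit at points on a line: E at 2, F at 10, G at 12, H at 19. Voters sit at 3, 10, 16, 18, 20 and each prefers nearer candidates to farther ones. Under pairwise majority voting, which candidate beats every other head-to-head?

With single-peaked preferences on a line, the Condorcet winner is the candidate closest to the median voter.
The median voter (position 16) is closest to H at 19.
Check: H vs F — voters closer to H: 3 of 5.

H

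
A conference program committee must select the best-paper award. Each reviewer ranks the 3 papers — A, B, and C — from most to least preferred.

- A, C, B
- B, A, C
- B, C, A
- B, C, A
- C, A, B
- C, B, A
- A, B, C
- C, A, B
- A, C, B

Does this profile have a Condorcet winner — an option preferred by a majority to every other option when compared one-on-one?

Head-to-head results (9 voters total):
A vs B: A wins 5–4.
A vs C: C wins 5–4.
B vs C: C wins 5–4.
C beats each rival — A (5–4), B (5–4) — so C is the Condorcet winner.

Yes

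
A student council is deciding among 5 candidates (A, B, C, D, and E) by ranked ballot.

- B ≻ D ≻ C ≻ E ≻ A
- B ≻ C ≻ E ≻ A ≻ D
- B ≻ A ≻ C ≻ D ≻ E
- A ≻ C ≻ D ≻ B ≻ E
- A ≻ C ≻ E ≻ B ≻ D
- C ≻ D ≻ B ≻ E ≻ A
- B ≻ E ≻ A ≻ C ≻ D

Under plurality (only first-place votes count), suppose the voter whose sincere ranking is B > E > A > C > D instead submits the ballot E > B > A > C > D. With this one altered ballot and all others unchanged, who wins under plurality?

B

First-place totals with the altered ballot: A 2, B 3, C 1, D 0, E 1.
The winner is unchanged: still B.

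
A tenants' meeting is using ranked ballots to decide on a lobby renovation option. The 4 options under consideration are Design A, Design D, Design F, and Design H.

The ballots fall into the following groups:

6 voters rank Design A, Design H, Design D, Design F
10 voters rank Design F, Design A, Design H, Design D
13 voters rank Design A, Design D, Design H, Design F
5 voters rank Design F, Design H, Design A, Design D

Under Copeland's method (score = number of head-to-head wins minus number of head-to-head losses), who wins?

Pairwise results:
  Design A vs Design D: Design A wins 34–0.
  Design A vs Design F: Design A wins 19–15.
  Design A vs Design H: Design A wins 29–5.
  Design D vs Design F: Design D wins 19–15.
  Design D vs Design H: Design H wins 21–13.
  Design F vs Design H: Design H wins 19–15.
Copeland scores (wins − losses):
  Design A: 3 − 0 = 3
  Design D: 1 − 2 = -1
  Design F: 0 − 3 = -3
  Design H: 2 − 1 = 1
Design A has the best Copeland score.

Design A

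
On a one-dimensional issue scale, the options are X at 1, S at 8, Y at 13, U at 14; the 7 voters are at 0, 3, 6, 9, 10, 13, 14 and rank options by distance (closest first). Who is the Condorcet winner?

S

With single-peaked preferences on a line, the Condorcet winner is the candidate closest to the median voter.
The median voter (position 9) is closest to S at 8.
Check: S vs Y — voters closer to S: 5 of 7.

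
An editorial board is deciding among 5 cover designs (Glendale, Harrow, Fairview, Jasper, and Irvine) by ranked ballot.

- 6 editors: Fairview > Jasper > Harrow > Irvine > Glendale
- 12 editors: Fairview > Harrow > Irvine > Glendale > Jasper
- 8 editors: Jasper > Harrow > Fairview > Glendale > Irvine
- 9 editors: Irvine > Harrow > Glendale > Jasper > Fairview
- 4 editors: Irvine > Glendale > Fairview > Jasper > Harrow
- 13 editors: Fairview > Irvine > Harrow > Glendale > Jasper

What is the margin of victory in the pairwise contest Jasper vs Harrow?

Ballots ranking Jasper above Harrow: 6+8+4 = 18.
Ballots ranking Harrow above Jasper: 12+9+13 = 34.
Harrow wins 34–18, a margin of 16.

16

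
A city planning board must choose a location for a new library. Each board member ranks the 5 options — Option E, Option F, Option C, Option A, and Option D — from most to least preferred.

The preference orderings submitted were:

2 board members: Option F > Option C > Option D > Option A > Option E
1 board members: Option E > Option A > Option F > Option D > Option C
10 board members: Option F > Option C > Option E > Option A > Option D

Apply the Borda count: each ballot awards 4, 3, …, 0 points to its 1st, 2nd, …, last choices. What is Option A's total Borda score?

Borda scores:
  Option E: 2·0 + 4 + 10·2 = 24
  Option F: 2·4 + 2 + 10·4 = 50
  Option C: 2·3 + 0 + 10·3 = 36
  Option A: 2·1 + 3 + 10·1 = 15
  Option D: 2·2 + 1 + 10·0 = 5

15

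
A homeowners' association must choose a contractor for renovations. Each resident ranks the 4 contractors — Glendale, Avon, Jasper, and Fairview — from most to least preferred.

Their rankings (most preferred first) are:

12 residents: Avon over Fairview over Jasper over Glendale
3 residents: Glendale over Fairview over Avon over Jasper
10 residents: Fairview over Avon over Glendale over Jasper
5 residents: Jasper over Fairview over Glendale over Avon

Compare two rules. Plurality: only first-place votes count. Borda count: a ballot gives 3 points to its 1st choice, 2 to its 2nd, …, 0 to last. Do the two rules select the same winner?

No

Plurality first-place counts: Glendale 3, Avon 12, Jasper 5, Fairview 10 → Avon.
Borda totals: Glendale 24, Avon 59, Jasper 27, Fairview 70 → Fairview.
The two rules disagree: plurality picks Avon, Borda picks Fairview.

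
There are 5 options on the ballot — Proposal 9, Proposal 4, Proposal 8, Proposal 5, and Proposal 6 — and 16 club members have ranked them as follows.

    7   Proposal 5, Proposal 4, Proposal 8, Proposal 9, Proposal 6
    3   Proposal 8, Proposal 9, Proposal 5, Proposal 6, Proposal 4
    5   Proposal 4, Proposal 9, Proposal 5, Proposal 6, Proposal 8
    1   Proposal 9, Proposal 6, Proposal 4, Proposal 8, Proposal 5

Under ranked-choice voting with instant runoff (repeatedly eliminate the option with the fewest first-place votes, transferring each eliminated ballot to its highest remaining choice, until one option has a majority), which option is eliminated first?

Proposal 6

Round 1: Proposal 5 7, Proposal 4 5, Proposal 8 3, Proposal 9 1, Proposal 6 0. Proposal 6 has the fewest and is eliminated.
Round 2: Proposal 5 7, Proposal 4 5, Proposal 8 3, Proposal 9 1. Proposal 9 has the fewest and is eliminated.
Round 3: Proposal 5 7, Proposal 4 6, Proposal 8 3. Proposal 8 has the fewest and is eliminated.
Round 4: Proposal 5 10, Proposal 4 6. Proposal 5 has a majority.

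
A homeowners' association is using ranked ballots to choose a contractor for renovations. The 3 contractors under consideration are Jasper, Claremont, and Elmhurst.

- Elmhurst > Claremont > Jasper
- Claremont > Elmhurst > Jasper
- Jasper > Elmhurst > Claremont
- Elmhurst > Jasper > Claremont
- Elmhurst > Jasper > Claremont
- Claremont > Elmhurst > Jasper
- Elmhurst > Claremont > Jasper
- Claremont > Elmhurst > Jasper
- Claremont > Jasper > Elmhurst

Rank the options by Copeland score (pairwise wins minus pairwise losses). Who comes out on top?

Elmhurst

Pairwise results:
  Jasper vs Claremont: Claremont wins 6–3.
  Jasper vs Elmhurst: Elmhurst wins 7–2.
  Claremont vs Elmhurst: Elmhurst wins 5–4.
Copeland scores (wins − losses):
  Jasper: 0 − 2 = -2
  Claremont: 1 − 1 = 0
  Elmhurst: 2 − 0 = 2
Elmhurst has the best Copeland score.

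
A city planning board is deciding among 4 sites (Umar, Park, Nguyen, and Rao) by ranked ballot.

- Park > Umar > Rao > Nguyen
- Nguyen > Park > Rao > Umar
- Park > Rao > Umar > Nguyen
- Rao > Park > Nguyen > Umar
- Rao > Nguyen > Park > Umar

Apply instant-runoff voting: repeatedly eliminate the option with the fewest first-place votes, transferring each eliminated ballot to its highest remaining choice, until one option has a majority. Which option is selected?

Park

Round 1: Park 2, Rao 2, Nguyen 1, Umar 0. Umar has the fewest and is eliminated.
Round 2: Park 2, Rao 2, Nguyen 1. Nguyen has the fewest and is eliminated.
Round 3: Park 3, Rao 2. Park has a majority.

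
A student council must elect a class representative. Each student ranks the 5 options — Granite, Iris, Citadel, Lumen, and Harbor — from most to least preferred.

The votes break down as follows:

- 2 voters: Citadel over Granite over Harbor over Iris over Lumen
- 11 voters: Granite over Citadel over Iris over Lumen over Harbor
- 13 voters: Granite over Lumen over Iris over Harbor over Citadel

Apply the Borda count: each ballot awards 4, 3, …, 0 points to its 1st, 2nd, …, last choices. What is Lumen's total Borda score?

50

Borda scores:
  Granite: 2·3 + 11·4 + 13·4 = 102
  Iris: 2·1 + 11·2 + 13·2 = 50
  Citadel: 2·4 + 11·3 + 13·0 = 41
  Lumen: 2·0 + 11·1 + 13·3 = 50
  Harbor: 2·2 + 11·0 + 13·1 = 17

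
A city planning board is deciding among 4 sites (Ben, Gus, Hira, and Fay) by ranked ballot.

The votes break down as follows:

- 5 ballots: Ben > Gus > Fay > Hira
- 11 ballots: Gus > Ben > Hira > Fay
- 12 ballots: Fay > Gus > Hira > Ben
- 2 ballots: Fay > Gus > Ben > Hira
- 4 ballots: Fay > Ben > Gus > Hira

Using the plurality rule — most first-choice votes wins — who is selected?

First-place vote totals:
  Ben: 5
  Gus: 11
  Hira: 0
  Fay: 18
Fay has the most first-place votes.

Fay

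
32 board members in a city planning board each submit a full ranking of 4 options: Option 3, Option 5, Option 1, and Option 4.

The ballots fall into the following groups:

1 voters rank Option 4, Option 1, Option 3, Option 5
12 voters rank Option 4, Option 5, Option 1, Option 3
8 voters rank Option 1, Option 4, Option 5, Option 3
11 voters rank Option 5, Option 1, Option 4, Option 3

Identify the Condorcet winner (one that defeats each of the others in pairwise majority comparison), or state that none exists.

No Condorcet winner

Head-to-head results (32 voters total):
Option 3 vs Option 5: Option 5 wins 31–1.
Option 3 vs Option 1: Option 1 wins 32–0.
Option 3 vs Option 4: Option 4 wins 32–0.
Option 5 vs Option 1: Option 5 wins 23–9.
Option 5 vs Option 4: Option 4 wins 21–11.
Option 1 vs Option 4: Option 1 wins 19–13.
No candidate beats all others: Option 5 beats Option 1 beats Option 4 beats Option 5, a majority cycle.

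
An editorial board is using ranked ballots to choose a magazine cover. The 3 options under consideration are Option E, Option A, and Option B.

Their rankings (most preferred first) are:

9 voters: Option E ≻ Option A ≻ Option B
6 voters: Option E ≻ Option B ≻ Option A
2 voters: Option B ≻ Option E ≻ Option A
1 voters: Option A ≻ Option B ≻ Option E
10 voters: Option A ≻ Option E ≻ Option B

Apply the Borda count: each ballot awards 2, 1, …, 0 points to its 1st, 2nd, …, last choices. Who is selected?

Borda scores:
  Option E: 9·2 + 6·2 + 2·1 + 0 + 10·1 = 42
  Option A: 9·1 + 6·0 + 2·0 + 2 + 10·2 = 31
  Option B: 9·0 + 6·1 + 2·2 + 1 + 10·0 = 11
Option E has the highest total.

Option E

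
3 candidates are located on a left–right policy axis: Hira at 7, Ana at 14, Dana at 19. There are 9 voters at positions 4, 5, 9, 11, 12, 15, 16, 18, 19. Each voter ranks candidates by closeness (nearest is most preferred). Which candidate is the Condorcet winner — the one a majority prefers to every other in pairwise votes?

With single-peaked preferences on a line, the Condorcet winner is the candidate closest to the median voter.
The median voter (position 12) is closest to Ana at 14.
Check: Ana vs Dana — voters closer to Ana: 7 of 9.

Ana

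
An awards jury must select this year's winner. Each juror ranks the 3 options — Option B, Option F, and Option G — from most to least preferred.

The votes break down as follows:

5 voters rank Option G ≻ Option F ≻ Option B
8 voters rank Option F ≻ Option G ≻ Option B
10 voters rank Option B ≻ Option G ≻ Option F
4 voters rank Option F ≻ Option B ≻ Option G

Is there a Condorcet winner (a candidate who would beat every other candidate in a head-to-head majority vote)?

No

Head-to-head results (27 voters total):
Option B vs Option F: Option F wins 17–10.
Option B vs Option G: Option B wins 14–13.
Option F vs Option G: Option G wins 15–12.
No candidate beats all others: Option B beats Option G beats Option F beats Option B, a majority cycle.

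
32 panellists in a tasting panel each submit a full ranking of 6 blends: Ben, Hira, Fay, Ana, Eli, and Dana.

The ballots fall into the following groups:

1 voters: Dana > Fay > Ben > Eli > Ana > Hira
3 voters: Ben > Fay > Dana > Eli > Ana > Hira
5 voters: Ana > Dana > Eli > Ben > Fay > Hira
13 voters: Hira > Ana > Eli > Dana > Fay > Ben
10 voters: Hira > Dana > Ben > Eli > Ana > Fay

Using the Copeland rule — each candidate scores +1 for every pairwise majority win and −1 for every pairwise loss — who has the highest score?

Hira

Pairwise results:
  Ben vs Hira: Hira wins 23–9.
  Ben vs Fay: Ben wins 18–14.
  Ben vs Ana: Ana wins 18–14.
  Ben vs Eli: Eli wins 18–14.
  Ben vs Dana: Dana wins 29–3.
  Hira vs Fay: Hira wins 23–9.
  Hira vs Ana: Hira wins 23–9.
  Hira vs Eli: Hira wins 23–9.
  Hira vs Dana: Hira wins 23–9.
  Fay vs Ana: Ana wins 28–4.
  Fay vs Eli: Eli wins 28–4.
  Fay vs Dana: Dana wins 29–3.
  Ana vs Eli: Ana wins 18–14.
  Ana vs Dana: Ana wins 18–14.
  Eli vs Dana: Dana wins 19–13.
Copeland scores (wins − losses):
  Ben: 1 − 4 = -3
  Hira: 5 − 0 = 5
  Fay: 0 − 5 = -5
  Ana: 4 − 1 = 3
  Eli: 2 − 3 = -1
  Dana: 3 − 2 = 1
Hira has the best Copeland score.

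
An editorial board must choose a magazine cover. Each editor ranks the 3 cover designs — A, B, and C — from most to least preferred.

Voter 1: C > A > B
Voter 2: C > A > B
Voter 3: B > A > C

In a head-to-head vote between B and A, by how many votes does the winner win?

Ballots ranking B above A: 1.
Ballots ranking A above B: 2.
A wins 2–1, a margin of 1.

1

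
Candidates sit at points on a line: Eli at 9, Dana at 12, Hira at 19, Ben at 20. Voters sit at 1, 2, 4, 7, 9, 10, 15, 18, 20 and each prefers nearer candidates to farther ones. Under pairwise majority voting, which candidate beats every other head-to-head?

With single-peaked preferences on a line, the Condorcet winner is the candidate closest to the median voter.
The median voter (position 9) is closest to Eli at 9.
Check: Eli vs Dana — voters closer to Eli: 6 of 9.

Eli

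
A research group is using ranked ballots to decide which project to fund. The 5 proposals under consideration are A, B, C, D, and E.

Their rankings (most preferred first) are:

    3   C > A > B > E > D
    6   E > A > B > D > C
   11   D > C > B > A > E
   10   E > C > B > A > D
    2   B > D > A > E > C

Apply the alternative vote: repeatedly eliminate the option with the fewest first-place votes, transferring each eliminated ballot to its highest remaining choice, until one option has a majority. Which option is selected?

Round 1: E 16, D 11, C 3, B 2, A 0. A has the fewest and is eliminated.
Round 2: E 16, D 11, C 3, B 2. B has the fewest and is eliminated.
Round 3: E 16, D 13, C 3. C has the fewest and is eliminated.
Round 4: E 19, D 13. E has a majority.

E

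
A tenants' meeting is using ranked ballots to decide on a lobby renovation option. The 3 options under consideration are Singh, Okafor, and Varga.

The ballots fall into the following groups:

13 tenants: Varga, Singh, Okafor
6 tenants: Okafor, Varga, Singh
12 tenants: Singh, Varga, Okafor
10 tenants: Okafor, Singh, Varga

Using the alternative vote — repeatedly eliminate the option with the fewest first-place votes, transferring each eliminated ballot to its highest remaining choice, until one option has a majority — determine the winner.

Varga

Round 1: Okafor 16, Varga 13, Singh 12. Singh has the fewest and is eliminated.
Round 2: Varga 25, Okafor 16. Varga has a majority.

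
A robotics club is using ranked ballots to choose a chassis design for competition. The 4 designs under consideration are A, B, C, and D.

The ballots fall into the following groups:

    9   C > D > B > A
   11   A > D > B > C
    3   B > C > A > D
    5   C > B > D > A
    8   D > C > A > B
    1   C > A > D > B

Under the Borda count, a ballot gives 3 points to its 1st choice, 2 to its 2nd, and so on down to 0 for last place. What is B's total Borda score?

Borda scores:
  A: 9·0 + 11·3 + 3·1 + 5·0 + 8·1 + 2 = 46
  B: 9·1 + 11·1 + 3·3 + 5·2 + 8·0 + 0 = 39
  C: 9·3 + 11·0 + 3·2 + 5·3 + 8·2 + 3 = 67
  D: 9·2 + 11·2 + 3·0 + 5·1 + 8·3 + 1 = 70

39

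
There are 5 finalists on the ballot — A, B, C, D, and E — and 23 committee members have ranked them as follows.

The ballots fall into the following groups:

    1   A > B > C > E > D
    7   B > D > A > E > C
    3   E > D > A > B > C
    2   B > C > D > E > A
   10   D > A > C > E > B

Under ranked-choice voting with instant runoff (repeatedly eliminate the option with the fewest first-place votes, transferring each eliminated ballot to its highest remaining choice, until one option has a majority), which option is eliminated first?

Round 1: D 10, B 9, E 3, A 1, C 0. C has the fewest and is eliminated.
Round 2: D 10, B 9, E 3, A 1. A has the fewest and is eliminated.
Round 3: B 10, D 10, E 3. E has the fewest and is eliminated.
Round 4: D 13, B 10. D has a majority.

C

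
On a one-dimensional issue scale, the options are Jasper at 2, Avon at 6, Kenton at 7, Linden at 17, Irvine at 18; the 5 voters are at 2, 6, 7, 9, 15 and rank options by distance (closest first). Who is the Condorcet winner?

With single-peaked preferences on a line, the Condorcet winner is the candidate closest to the median voter.
The median voter (position 7) is closest to Kenton at 7.
Check: Kenton vs Jasper — voters closer to Kenton: 4 of 5.

Kenton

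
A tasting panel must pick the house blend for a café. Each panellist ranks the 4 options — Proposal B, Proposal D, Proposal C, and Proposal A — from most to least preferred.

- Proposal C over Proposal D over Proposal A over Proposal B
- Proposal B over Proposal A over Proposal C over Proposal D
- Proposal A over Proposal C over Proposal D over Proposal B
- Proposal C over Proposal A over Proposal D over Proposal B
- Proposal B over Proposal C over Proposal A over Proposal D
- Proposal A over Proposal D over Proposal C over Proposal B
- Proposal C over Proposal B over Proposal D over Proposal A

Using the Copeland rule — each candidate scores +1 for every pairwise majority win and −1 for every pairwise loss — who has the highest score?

Proposal C

Pairwise results:
  Proposal B vs Proposal D: Proposal D wins 4–3.
  Proposal B vs Proposal C: Proposal C wins 5–2.
  Proposal B vs Proposal A: Proposal A wins 4–3.
  Proposal D vs Proposal C: Proposal C wins 6–1.
  Proposal D vs Proposal A: Proposal A wins 5–2.
  Proposal C vs Proposal A: Proposal C wins 4–3.
Copeland scores (wins − losses):
  Proposal B: 0 − 3 = -3
  Proposal D: 1 − 2 = -1
  Proposal C: 3 − 0 = 3
  Proposal A: 2 − 1 = 1
Proposal C has the best Copeland score.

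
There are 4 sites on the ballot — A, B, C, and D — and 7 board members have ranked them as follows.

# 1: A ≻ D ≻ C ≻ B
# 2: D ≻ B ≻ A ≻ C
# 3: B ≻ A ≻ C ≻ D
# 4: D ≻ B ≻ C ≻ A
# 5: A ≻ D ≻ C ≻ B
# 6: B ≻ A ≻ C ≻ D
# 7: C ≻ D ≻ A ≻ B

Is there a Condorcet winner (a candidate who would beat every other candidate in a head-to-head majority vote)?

Head-to-head results (7 voters total):
A vs B: B wins 4–3.
A vs C: A wins 5–2.
A vs D: A wins 4–3.
B vs C: B wins 4–3.
B vs D: D wins 5–2.
C vs D: D wins 4–3.
No candidate beats all others: A beats D beats B beats A, a majority cycle.

No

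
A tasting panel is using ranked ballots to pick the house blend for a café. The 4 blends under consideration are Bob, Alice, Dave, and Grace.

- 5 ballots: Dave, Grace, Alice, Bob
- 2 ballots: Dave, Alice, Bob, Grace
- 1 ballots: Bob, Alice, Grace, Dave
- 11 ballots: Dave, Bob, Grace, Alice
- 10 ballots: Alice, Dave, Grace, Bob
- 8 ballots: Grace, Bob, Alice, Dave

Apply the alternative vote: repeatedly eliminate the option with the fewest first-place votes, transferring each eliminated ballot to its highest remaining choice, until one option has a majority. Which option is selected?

Alice

Round 1: Dave 18, Alice 10, Grace 8, Bob 1. Bob has the fewest and is eliminated.
Round 2: Dave 18, Alice 11, Grace 8. Grace has the fewest and is eliminated.
Round 3: Alice 19, Dave 18. Alice has a majority.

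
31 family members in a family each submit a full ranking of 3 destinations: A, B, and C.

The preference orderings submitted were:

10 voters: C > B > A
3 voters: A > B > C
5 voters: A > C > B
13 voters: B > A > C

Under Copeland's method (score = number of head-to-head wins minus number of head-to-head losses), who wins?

B

Pairwise results:
  A vs B: B wins 23–8.
  A vs C: A wins 21–10.
  B vs C: B wins 16–15.
Copeland scores (wins − losses):
  A: 1 − 1 = 0
  B: 2 − 0 = 2
  C: 0 − 2 = -2
B has the best Copeland score.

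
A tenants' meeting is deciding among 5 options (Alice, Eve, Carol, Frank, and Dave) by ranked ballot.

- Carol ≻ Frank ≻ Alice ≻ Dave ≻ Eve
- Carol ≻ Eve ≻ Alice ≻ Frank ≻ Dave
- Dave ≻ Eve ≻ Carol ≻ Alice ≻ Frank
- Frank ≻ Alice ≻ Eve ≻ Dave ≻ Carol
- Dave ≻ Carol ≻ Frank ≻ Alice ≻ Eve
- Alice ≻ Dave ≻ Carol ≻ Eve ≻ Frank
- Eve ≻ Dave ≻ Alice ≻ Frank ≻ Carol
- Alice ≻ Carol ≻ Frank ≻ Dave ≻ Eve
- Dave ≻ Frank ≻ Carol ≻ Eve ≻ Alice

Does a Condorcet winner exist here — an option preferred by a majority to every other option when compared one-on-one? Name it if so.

No Condorcet winner

Head-to-head results (9 voters total):
Alice vs Eve: Alice wins 5–4.
Alice vs Carol: Carol wins 5–4.
Alice vs Frank: Alice wins 5–4.
Alice vs Dave: Alice wins 5–4.
Eve vs Carol: Carol wins 6–3.
Eve vs Frank: Frank wins 5–4.
Eve vs Dave: Dave wins 6–3.
Carol vs Frank: Carol wins 6–3.
Carol vs Dave: Dave wins 6–3.
Frank vs Dave: Dave wins 5–4.
No candidate beats all others: Alice beats Dave beats Carol beats Alice, a majority cycle.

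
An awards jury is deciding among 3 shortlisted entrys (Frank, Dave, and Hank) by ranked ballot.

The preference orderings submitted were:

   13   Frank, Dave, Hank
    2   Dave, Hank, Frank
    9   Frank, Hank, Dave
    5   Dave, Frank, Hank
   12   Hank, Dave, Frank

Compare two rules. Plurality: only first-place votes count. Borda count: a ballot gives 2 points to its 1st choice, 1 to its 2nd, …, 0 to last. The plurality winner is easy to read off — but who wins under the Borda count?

Frank

Plurality first-place counts: Frank 22, Dave 7, Hank 12 → Frank.
Borda totals: Frank 49, Dave 39, Hank 35 → Frank.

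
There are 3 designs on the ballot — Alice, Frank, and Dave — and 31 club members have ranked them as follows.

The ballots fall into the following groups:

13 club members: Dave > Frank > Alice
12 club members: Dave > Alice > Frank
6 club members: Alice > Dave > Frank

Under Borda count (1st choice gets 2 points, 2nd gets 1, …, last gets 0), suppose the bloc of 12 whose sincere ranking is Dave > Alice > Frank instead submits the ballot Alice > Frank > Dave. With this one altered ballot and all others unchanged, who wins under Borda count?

Alice

Borda totals with the altered ballot: Alice 36, Frank 25, Dave 32.
The switch changes the winner from Dave to Alice.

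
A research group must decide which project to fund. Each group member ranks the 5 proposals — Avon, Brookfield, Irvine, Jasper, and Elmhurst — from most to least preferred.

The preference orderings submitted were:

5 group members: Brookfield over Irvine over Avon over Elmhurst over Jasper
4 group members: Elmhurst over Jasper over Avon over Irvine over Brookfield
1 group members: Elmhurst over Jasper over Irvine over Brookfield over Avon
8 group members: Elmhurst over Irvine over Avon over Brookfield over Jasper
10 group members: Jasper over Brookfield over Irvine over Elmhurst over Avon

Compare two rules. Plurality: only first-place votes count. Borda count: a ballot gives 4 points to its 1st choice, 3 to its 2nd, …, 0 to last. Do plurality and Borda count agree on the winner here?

Yes

Plurality first-place counts: Avon 0, Brookfield 5, Irvine 0, Jasper 10, Elmhurst 13 → Elmhurst.
Borda totals: Avon 34, Brookfield 59, Irvine 65, Jasper 55, Elmhurst 67 → Elmhurst.
The two rules agree on Elmhurst.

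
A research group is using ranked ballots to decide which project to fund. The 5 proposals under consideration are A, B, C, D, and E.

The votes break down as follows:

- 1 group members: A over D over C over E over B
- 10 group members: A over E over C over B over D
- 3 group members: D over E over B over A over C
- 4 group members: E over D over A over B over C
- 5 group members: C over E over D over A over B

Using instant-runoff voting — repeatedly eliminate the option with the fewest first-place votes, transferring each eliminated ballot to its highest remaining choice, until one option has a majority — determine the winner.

Round 1: A 11, C 5, E 4, D 3, B 0. B has the fewest and is eliminated.
Round 2: A 11, C 5, E 4, D 3. D has the fewest and is eliminated.
Round 3: A 11, E 7, C 5. C has the fewest and is eliminated.
Round 4: E 12, A 11. E has a majority.

E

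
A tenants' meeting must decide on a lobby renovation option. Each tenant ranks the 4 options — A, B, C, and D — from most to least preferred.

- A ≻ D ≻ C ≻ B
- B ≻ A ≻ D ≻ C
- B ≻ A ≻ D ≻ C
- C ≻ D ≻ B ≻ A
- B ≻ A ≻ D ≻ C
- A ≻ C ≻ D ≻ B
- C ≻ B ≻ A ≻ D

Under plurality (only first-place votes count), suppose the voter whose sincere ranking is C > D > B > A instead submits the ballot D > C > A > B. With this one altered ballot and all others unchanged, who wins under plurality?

First-place totals with the altered ballot: A 2, B 3, C 1, D 1.
The winner is unchanged: still B.

B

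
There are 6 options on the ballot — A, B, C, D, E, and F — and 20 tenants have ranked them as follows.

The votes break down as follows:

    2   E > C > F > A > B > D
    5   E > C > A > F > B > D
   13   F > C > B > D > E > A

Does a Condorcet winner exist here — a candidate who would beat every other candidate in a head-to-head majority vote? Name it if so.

Head-to-head results (20 voters total):
A vs B: B wins 13–7.
A vs C: C wins 20–0.
A vs D: D wins 13–7.
A vs E: E wins 20–0.
A vs F: F wins 15–5.
B vs C: C wins 20–0.
B vs D: B wins 20–0.
B vs E: B wins 13–7.
B vs F: F wins 20–0.
C vs D: C wins 20–0.
C vs E: C wins 13–7.
C vs F: F wins 13–7.
D vs E: D wins 13–7.
D vs F: F wins 20–0.
E vs F: F wins 13–7.
F beats each rival — A (15–5), B (20–0), C (13–7), D (20–0), E (13–7) — so F is the Condorcet winner.

F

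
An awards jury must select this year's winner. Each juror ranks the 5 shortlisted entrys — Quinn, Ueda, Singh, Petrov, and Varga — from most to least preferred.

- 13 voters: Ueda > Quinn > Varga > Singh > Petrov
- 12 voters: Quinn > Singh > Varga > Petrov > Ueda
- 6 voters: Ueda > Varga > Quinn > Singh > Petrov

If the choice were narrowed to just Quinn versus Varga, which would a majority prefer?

Quinn

Ballots ranking Quinn above Varga: 13+12 = 25.
Ballots ranking Varga above Quinn: 6.
Quinn wins the head-to-head, 25–6.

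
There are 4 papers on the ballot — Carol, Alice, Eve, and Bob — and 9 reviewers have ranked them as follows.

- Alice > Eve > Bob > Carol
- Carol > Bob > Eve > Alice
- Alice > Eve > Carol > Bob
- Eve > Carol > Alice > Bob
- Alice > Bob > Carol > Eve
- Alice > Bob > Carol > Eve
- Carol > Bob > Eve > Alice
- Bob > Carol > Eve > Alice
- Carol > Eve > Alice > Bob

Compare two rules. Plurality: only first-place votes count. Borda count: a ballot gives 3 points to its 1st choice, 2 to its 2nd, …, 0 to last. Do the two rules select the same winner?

No

Plurality first-place counts: Carol 3, Alice 4, Eve 1, Bob 1 → Alice.
Borda totals: Carol 16, Alice 14, Eve 12, Bob 12 → Carol.
The two rules disagree: plurality picks Alice, Borda picks Carol.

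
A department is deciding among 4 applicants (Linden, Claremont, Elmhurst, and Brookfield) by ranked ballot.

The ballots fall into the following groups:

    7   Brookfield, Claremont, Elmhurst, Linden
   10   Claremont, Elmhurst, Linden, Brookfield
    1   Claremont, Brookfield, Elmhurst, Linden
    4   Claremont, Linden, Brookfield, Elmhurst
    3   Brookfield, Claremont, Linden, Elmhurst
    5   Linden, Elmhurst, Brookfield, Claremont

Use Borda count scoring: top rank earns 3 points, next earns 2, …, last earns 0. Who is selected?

Claremont

Borda scores:
  Linden: 7·0 + 10·1 + 0 + 4·2 + 3·1 + 5·3 = 36
  Claremont: 7·2 + 10·3 + 3 + 4·3 + 3·2 + 5·0 = 65
  Elmhurst: 7·1 + 10·2 + 1 + 4·0 + 3·0 + 5·2 = 38
  Brookfield: 7·3 + 10·0 + 2 + 4·1 + 3·3 + 5·1 = 41
Claremont has the highest total.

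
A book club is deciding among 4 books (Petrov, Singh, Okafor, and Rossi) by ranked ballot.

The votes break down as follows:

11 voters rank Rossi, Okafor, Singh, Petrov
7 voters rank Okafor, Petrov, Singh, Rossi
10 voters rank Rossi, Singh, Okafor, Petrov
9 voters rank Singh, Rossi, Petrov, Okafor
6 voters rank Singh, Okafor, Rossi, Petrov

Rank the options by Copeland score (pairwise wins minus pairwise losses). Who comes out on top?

Singh

Pairwise results:
  Petrov vs Singh: Singh wins 36–7.
  Petrov vs Okafor: Okafor wins 34–9.
  Petrov vs Rossi: Rossi wins 36–7.
  Singh vs Okafor: Singh wins 25–18.
  Singh vs Rossi: Singh wins 22–21.
  Okafor vs Rossi: Rossi wins 30–13.
Copeland scores (wins − losses):
  Petrov: 0 − 3 = -3
  Singh: 3 − 0 = 3
  Okafor: 1 − 2 = -1
  Rossi: 2 − 1 = 1
Singh has the best Copeland score.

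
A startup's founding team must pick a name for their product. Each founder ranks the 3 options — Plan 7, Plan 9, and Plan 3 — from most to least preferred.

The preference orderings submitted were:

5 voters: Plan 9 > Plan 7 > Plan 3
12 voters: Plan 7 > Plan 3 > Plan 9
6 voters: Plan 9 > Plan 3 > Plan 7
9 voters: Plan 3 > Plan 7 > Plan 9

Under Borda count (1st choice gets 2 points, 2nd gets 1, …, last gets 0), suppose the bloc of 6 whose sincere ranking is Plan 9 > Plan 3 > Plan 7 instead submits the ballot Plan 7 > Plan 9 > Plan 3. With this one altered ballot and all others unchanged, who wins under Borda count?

Plan 7

Borda totals with the altered ballot: Plan 7 50, Plan 9 16, Plan 3 30.
The winner is unchanged: still Plan 7.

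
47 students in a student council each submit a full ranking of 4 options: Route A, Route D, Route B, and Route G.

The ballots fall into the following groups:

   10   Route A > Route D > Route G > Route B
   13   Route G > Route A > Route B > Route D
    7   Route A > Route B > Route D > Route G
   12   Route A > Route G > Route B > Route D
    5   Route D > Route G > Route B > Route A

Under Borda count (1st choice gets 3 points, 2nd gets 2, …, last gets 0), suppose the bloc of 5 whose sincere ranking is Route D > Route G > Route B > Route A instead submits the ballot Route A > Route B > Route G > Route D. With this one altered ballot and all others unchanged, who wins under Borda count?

Borda totals with the altered ballot: Route A 128, Route D 27, Route B 49, Route G 78.
The winner is unchanged: still Route A.

Route A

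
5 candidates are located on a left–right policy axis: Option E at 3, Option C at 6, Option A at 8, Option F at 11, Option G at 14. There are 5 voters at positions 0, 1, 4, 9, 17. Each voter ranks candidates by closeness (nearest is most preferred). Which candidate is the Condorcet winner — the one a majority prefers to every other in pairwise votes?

Option E

With single-peaked preferences on a line, the Condorcet winner is the candidate closest to the median voter.
The median voter (position 4) is closest to Option E at 3.
Check: Option E vs Option F — voters closer to Option E: 3 of 5.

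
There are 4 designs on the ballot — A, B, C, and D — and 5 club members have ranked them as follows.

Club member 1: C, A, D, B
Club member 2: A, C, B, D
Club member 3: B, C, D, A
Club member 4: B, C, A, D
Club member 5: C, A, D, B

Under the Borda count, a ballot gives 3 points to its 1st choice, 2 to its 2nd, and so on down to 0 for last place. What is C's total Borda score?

12

Borda scores:
  A: 2 + 3 + 0 + 1 + 2 = 8
  B: 0 + 1 + 3 + 3 + 0 = 7
  C: 3 + 2 + 2 + 2 + 3 = 12
  D: 1 + 0 + 1 + 0 + 1 = 3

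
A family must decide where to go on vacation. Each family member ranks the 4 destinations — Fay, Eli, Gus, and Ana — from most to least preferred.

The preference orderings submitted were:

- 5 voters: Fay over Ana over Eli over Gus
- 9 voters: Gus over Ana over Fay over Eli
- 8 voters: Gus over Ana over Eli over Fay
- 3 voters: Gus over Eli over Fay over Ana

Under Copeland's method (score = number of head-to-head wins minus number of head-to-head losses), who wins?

Gus

Pairwise results:
  Fay vs Eli: Fay wins 14–11.
  Fay vs Gus: Gus wins 20–5.
  Fay vs Ana: Ana wins 17–8.
  Eli vs Gus: Gus wins 20–5.
  Eli vs Ana: Ana wins 22–3.
  Gus vs Ana: Gus wins 20–5.
Copeland scores (wins − losses):
  Fay: 1 − 2 = -1
  Eli: 0 − 3 = -3
  Gus: 3 − 0 = 3
  Ana: 2 − 1 = 1
Gus has the best Copeland score.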